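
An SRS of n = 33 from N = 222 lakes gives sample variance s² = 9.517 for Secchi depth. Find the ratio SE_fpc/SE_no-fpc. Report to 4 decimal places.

f = n/N = 33/222 = 0.14864865.
SE_no-fpc = √(s²/n) = 0.53702322; SE_fpc = √((1−f)s²/n) = 0.49550436.
Ratio = √(1−f) = 0.92268703.

0.9227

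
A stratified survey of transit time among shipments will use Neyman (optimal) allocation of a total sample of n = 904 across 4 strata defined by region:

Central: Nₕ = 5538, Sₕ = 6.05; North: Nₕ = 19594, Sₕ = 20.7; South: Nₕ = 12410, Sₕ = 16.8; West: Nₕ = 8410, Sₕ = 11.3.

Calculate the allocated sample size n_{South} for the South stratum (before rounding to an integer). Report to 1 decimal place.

Neyman allocation: nₕ = n·NₕSₕ / Σⱼ NⱼSⱼ.
Σ NⱼSⱼ = 5538·6.05 + 19594·20.7 + 12410·16.8 + 8410·11.3 = 742621.7.
n_{South} = 904·12410·16.8 / 742621.7 = 253.8.

253.8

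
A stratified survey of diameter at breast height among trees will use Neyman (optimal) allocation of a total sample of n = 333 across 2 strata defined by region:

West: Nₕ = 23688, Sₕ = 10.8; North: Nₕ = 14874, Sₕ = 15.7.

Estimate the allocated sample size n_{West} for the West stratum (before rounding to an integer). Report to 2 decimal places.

Neyman allocation: nₕ = n·NₕSₕ / Σⱼ NⱼSⱼ.
Σ NⱼSⱼ = 23688·10.8 + 14874·15.7 = 489352.2.
n_{West} = 333·23688·10.8 / 489352.2 = 174.09.

174.09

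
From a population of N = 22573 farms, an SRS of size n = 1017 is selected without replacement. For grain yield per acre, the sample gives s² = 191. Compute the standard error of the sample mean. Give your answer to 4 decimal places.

Under SRS without replacement, Var(ȳ) = (1 − f)·s²/n with f = n/N = 1017/22573 = 0.04505383.
Var(ȳ) = (1 − 0.04505383)·191/1017 = 0.95494617·0.18780728 = 0.17934584.
SE(ȳ) = √(0.17934584) = 0.4235.

0.4235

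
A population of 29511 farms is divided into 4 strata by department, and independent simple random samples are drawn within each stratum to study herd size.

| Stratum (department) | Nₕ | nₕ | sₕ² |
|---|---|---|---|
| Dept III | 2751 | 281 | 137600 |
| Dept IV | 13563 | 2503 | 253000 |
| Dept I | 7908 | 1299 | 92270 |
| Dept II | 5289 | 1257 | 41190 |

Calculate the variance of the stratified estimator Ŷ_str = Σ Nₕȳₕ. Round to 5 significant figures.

2.2901 × 10^10

Var(Ŷ_str) = Σₕ Nₕ²(1 − fₕ)sₕ²/nₕ.
Dept III: 2751²·(1 − 281/2751)·137600/281 = 3.327359 × 10^9.
Dept IV: 13563²·(1 − 2503/13563)·253000/2503 = 1.5162491 × 10^10.
Dept I: 7908²·(1 − 1299/7908)·92270/1299 = 3.7123916 × 10^9.
Dept II: 5289²·(1 − 1257/5289)·41190/1257 = 6.9879631 × 10^8.
Sum = 2.2901038 × 10^10.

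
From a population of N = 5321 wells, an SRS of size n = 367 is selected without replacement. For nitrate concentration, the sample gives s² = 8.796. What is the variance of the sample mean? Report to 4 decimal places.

Under SRS without replacement, Var(ȳ) = (1 − f)·s²/n with f = n/N = 367/5321 = 0.06897200.
Var(ȳ) = (1 − 0.06897200)·8.796/367 = 0.93102800·0.023967302 = 0.02231423.

0.0223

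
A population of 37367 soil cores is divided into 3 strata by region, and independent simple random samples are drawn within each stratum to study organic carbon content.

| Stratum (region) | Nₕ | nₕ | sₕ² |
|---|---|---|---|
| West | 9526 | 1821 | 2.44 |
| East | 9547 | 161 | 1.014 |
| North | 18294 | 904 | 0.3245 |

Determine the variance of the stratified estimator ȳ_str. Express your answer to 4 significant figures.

Var(ȳ_str) = Σₕ Wₕ²(1 − fₕ)sₕ²/nₕ with Wₕ = Nₕ/N, N = 37367.
West: Wₕ = 0.25493082; term = 0.25493082²·(1 − 0.19116103)·2.44/1821 = 7.0434695 × 10^-5.
East: Wₕ = 0.25549281; term = 0.25549281²·(1 − 0.01686394)·1.014/161 = 4.0418769 × 10^-4.
North: Wₕ = 0.48957636; term = 0.48957636²·(1 − 0.04941511)·0.3245/904 = 8.178583 × 10^-5.
Sum = 5.5640822 × 10^-4.

5.564 × 10^-4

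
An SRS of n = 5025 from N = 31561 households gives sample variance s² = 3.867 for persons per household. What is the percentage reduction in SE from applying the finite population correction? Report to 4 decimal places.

f = n/N = 5025/31561 = 0.15921549.
SE_no-fpc = √(s²/n) = 0.027740805; SE_fpc = √((1−f)s²/n) = 0.025436737.
Ratio = √(1−f) = 0.91694303. Reduction = 100·(1 − 0.91694303) = 8.3057%.

8.3057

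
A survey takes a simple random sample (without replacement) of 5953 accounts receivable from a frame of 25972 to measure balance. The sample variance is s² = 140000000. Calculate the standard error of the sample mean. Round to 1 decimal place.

134.6

Under SRS without replacement, Var(ȳ) = (1 − f)·s²/n with f = n/N = 5953/25972 = 0.22920838.
Var(ȳ) = (1 − 0.22920838)·140000000/5953 = 0.77079162·23517.554 = 18127.134.
SE(ȳ) = √(18127.134) = 134.6.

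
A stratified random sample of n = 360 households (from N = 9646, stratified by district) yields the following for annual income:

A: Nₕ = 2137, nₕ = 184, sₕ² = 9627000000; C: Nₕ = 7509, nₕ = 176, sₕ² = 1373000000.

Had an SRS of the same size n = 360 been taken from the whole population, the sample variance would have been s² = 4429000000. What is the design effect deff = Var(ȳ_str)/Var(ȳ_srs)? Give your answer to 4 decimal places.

0.5880

Var(ȳ_str) = Σ Wₕ²(1−fₕ)sₕ²/nₕ with Wₕ = Nₕ/9646:
  A: (2137/9646)²·(1−184/2137)·9627000000/184 = 2.3468504 × 10^6
  C: (7509/9646)²·(1−176/7509)·1373000000/176 = 4.616652 × 10^6
  → Var(ȳ_str) = 6.9635024 × 10^6.
Var(ȳ_srs) = (1 − 360/9646)·4429000000/360 = 1.1843624 × 10^7.
deff = (6.9635024 × 10^6) / (1.1843624 × 10^7) = 0.5880.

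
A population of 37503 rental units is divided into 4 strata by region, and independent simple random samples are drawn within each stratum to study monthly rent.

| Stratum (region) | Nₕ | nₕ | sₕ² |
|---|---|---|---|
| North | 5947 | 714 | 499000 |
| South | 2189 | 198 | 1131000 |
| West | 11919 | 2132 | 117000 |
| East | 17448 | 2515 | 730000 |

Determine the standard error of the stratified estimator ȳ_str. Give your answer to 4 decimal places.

9.5649

Var(ȳ_str) = Σₕ Wₕ²(1 − fₕ)sₕ²/nₕ with Wₕ = Nₕ/N, N = 37503.
North: Wₕ = 0.15857398; term = 0.15857398²·(1 − 0.12006053)·499000/714 = 15.463898.
South: Wₕ = 0.05836866; term = 0.05836866²·(1 − 0.09045226)·1131000/198 = 17.700373.
West: Wₕ = 0.31781457; term = 0.31781457²·(1 − 0.17887407)·117000/2132 = 4.5515157.
East: Wₕ = 0.46524278; term = 0.46524278²·(1 − 0.14414260)·730000/2515 = 53.770685.
Sum = 91.486472.
SE = √(91.486472) = 9.5649.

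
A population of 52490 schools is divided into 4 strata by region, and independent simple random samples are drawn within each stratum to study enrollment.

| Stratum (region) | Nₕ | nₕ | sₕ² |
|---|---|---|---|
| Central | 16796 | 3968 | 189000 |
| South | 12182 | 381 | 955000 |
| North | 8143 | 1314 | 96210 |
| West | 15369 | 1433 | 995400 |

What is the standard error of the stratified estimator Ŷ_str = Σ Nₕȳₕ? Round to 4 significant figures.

723500

Var(Ŷ_str) = Σₕ Nₕ²(1 − fₕ)sₕ²/nₕ.
Central: 16796²·(1 − 3968/16796)·189000/3968 = 1.0262542 × 10^10.
South: 12182²·(1 − 381/12182)·955000/381 = 3.6034276 × 10^11.
North: 8143²·(1 − 1314/8143)·96210/1314 = 4.0716121 × 10^9.
West: 15369²·(1 − 1433/15369)·995400/1433 = 1.4877679 × 10^11.
Sum = 5.234537 × 10^11.
SE = √(5.234537 × 10^11) = 723500.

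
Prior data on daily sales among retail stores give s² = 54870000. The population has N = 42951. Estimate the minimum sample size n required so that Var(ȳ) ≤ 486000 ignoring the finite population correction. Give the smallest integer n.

113

Without fpc, n₀ = s²/D = 54870000/486000 = 112.9012.
Rounding up, n = 113.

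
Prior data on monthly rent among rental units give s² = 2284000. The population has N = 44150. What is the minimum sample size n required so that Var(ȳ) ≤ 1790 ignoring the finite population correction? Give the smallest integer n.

1276

Without fpc, n₀ = s²/D = 2284000/1790 = 1275.9777.
Rounding up, n = 1276.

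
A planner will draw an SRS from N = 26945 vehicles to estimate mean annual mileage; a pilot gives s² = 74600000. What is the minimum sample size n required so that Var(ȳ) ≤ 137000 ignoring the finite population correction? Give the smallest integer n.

545

Without fpc, n₀ = s²/D = 74600000/137000 = 544.5255.
Rounding up, n = 545.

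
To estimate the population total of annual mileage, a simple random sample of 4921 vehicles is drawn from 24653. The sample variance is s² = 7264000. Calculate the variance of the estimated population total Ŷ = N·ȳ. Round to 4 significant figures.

7.181 × 10^11

Var(Ŷ) = N²·Var(ȳ) = N²·(1 − n/N)·s²/n.
f = 4921/24653 = 0.19961060; Var(ȳ) = 0.80038940·7264000/4921 = 1181.473.
Var(Ŷ) = 24653² · 1181.473 = 7.1806433 × 10^11.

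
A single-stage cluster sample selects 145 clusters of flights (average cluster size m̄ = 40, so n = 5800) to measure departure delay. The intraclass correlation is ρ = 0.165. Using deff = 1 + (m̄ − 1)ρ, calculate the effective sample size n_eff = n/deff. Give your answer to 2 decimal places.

780.09

deff = 1 + (40 − 1)·0.165 = 1 + 6.435 = 7.435.
n_eff = 5800 / 7.435 = 780.09.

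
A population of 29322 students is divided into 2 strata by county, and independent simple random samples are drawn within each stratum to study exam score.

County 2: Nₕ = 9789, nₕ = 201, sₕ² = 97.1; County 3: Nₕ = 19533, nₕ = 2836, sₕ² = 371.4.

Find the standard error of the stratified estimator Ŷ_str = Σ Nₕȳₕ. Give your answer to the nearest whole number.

9384

Var(Ŷ_str) = Σₕ Nₕ²(1 − fₕ)sₕ²/nₕ.
County 2: 9789²·(1 − 201/9789)·97.1/201 = 4.5340836 × 10^7.
County 3: 19533²·(1 − 2836/19533)·371.4/2836 = 4.2711328 × 10^7.
Sum = 8.8052164 × 10^7.
SE = √(8.8052164 × 10^7) = 9384.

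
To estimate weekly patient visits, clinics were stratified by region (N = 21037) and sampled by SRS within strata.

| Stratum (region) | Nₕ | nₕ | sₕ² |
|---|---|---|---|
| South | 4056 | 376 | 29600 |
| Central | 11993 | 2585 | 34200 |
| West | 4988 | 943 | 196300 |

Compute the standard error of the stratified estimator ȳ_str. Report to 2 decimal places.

Var(ȳ_str) = Σₕ Wₕ²(1 − fₕ)sₕ²/nₕ with Wₕ = Nₕ/N, N = 21037.
South: Wₕ = 0.19280316; term = 0.19280316²·(1 − 0.09270217)·29600/376 = 2.6551069.
Central: Wₕ = 0.57009079; term = 0.57009079²·(1 − 0.21554240)·34200/2585 = 3.3730524.
West: Wₕ = 0.23710605; term = 0.23710605²·(1 − 0.18905373)·196300/943 = 9.4904316.
Sum = 15.518591.
SE = √(15.518591) = 3.94.

3.94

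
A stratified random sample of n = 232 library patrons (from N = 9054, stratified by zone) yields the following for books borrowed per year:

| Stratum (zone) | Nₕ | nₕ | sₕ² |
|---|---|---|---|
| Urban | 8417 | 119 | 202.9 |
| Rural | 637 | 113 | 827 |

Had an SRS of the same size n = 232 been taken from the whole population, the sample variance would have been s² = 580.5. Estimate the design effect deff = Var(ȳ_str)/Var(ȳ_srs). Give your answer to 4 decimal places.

0.6081

Var(ȳ_str) = Σ Wₕ²(1−fₕ)sₕ²/nₕ with Wₕ = Nₕ/9054:
  Urban: (8417/9054)²·(1−119/8417)·202.9/119 = 1.4527299
  Rural: (637/9054)²·(1−113/637)·827/113 = 0.029800037
  → Var(ȳ_str) = 1.4825299.
Var(ȳ_srs) = (1 − 232/9054)·580.5/232 = 2.4380399.
deff = 1.4825299 / 2.4380399 = 0.6081.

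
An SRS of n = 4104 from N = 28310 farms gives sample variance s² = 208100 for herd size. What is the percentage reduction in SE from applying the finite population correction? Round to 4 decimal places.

f = n/N = 4104/28310 = 0.14496644.
SE_no-fpc = √(s²/n) = 7.1208586; SE_fpc = √((1−f)s²/n) = 6.5845173.
Ratio = √(1−f) = 0.92468025. Reduction = 100·(1 − 0.92468025) = 7.5320%.

7.5320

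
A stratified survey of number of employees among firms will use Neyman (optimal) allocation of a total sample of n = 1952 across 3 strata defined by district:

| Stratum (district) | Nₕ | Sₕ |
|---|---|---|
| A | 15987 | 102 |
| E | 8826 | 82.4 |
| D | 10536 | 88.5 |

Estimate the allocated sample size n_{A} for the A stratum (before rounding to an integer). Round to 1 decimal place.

Neyman allocation: nₕ = n·NₕSₕ / Σⱼ NⱼSⱼ.
Σ NⱼSⱼ = 15987·102 + 8826·82.4 + 10536·88.5 = 3.2903724 × 10^6.
n_{A} = 1952·15987·102 / (3.2903724 × 10^6) = 967.4.

967.4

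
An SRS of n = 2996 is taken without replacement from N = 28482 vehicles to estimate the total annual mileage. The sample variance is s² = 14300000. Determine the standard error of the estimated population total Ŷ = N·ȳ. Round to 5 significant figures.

Var(Ŷ) = N²·Var(ȳ) = N²·(1 − n/N)·s²/n.
f = 2996/28482 = 0.10518924; Var(ȳ) = 0.89481076·14300000/2996 = 4270.9592.
Var(Ŷ) = 28482² · 4270.9592 = 3.464706 × 10^12.
SE(Ŷ) = √(3.464706 × 10^12) = 1.8614 × 10^6.

1.8614 × 10^6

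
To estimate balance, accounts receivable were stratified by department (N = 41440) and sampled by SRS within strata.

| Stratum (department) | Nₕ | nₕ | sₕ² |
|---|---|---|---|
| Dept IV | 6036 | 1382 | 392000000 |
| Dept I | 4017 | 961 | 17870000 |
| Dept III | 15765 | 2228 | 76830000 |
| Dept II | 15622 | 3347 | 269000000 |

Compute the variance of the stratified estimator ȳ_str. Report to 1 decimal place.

18032.9

Var(ȳ_str) = Σₕ Wₕ²(1 − fₕ)sₕ²/nₕ with Wₕ = Nₕ/N, N = 41440.
Dept IV: Wₕ = 0.14565637; term = 0.14565637²·(1 − 0.22895958)·392000000/1382 = 4639.959.
Dept I: Wₕ = 0.09693533; term = 0.09693533²·(1 − 0.23923326)·17870000/961 = 132.92812.
Dept III: Wₕ = 0.38042954; term = 0.38042954²·(1 − 0.14132572)·76830000/2228 = 4285.4118.
Dept II: Wₕ = 0.37697876; term = 0.37697876²·(1 − 0.21424914)·269000000/3347 = 8974.6022.
Sum = 18032.901.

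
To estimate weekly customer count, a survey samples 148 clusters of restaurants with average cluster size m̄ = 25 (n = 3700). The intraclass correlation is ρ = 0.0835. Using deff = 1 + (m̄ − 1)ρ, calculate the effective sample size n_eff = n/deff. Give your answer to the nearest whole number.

deff = 1 + (25 − 1)·0.0835 = 1 + 2.004 = 3.004.
n_eff = 3700 / 3.004 = 1232.

1232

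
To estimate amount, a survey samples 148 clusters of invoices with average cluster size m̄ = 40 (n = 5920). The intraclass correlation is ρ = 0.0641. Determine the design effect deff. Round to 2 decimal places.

3.50

deff = 1 + (40 − 1)·0.0641 = 1 + 2.4999 = 3.4999.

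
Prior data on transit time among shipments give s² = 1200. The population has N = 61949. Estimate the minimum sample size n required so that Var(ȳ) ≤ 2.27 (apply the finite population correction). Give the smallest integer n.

Without fpc, n₀ = s²/D = 1200/2.27 = 528.6344.
With fpc, (1 − n/N)·s²/n ≤ D requires n ≥ n₀/(1 + n₀/N) = 528.6344/(1 + 528.6344/61949) = 524.1615.
Rounding up, n = 525.

525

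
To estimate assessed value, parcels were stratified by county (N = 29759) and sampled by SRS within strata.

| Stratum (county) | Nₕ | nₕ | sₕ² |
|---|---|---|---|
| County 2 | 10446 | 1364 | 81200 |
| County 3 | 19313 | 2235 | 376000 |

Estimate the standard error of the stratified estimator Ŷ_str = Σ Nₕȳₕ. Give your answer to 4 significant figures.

Var(Ŷ_str) = Σₕ Nₕ²(1 − fₕ)sₕ²/nₕ.
County 2: 10446²·(1 − 1364/10446)·81200/1364 = 5.6477203 × 10^9.
County 3: 19313²·(1 − 2235/19313)·376000/2235 = 5.5487744 × 10^10.
Sum = 6.1135464 × 10^10.
SE = √(6.1135464 × 10^10) = 247300.

247300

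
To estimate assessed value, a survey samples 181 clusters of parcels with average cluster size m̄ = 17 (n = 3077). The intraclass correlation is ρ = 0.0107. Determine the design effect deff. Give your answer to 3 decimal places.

1.171

deff = 1 + (17 − 1)·0.0107 = 1 + 0.1712 = 1.1712.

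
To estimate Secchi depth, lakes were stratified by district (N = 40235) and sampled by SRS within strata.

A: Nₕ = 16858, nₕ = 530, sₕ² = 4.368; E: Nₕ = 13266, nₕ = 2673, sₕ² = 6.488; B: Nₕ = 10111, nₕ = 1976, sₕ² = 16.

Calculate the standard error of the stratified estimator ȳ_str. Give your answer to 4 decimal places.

Var(ȳ_str) = Σₕ Wₕ²(1 − fₕ)sₕ²/nₕ with Wₕ = Nₕ/N, N = 40235.
A: Wₕ = 0.41898844; term = 0.41898844²·(1 − 0.03143908)·4.368/530 = 0.0014013215.
E: Wₕ = 0.32971294; term = 0.32971294²·(1 − 0.20149254)·6.488/2673 = 2.1069918 × 10^-4.
B: Wₕ = 0.25129862; term = 0.25129862²·(1 − 0.19543072)·16/1976 = 4.1141176 × 10^-4.
Sum = 0.0020234324.
SE = √(0.0020234324) = 0.0450.

0.0450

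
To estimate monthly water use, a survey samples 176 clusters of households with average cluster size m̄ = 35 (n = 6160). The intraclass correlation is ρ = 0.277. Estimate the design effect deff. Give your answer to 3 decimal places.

deff = 1 + (35 − 1)·0.277 = 1 + 9.418 = 10.418.

10.418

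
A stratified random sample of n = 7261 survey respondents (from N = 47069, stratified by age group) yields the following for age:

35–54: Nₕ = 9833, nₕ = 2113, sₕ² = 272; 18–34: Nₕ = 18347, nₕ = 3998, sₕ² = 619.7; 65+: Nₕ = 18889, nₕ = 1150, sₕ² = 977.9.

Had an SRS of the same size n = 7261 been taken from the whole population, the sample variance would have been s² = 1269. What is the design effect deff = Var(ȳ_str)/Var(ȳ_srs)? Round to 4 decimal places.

1.0245

Var(ȳ_str) = Σ Wₕ²(1−fₕ)sₕ²/nₕ with Wₕ = Nₕ/47069:
  35–54: (9833/47069)²·(1−2113/9833)·272/2113 = 0.0044106521
  18–34: (18347/47069)²·(1−3998/18347)·619.7/3998 = 0.018418551
  65+: (18889/47069)²·(1−1150/18889)·977.9/1150 = 0.12860705
  → Var(ȳ_str) = 0.15143625.
Var(ȳ_srs) = (1 − 7261/47069)·1269/7261 = 0.1478089.
deff = 0.15143625 / 0.1478089 = 1.0245.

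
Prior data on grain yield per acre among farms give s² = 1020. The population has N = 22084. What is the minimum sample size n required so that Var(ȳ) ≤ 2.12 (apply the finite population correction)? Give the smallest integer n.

Without fpc, n₀ = s²/D = 1020/2.12 = 481.1321.
With fpc, (1 − n/N)·s²/n ≤ D requires n ≥ n₀/(1 + n₀/N) = 481.1321/(1 + 481.1321/22084) = 470.8734.
Rounding up, n = 471.

471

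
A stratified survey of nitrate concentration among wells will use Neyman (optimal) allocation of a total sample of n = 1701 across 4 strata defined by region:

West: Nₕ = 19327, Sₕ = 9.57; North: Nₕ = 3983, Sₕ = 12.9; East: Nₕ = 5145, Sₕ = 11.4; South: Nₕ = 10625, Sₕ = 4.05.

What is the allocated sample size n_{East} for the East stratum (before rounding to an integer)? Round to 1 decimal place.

295.2

Neyman allocation: nₕ = n·NₕSₕ / Σⱼ NⱼSⱼ.
Σ NⱼSⱼ = 19327·9.57 + 3983·12.9 + 5145·11.4 + 10625·4.05 = 338024.34.
n_{East} = 1701·5145·11.4 / 338024.34 = 295.2.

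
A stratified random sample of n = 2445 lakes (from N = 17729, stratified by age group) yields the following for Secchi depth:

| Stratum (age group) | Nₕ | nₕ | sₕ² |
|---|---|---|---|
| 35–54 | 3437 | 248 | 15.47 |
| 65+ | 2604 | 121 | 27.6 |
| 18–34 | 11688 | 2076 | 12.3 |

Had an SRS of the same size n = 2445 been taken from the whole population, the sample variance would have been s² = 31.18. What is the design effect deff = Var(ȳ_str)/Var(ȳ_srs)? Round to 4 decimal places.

0.8173

Var(ȳ_str) = Σ Wₕ²(1−fₕ)sₕ²/nₕ with Wₕ = Nₕ/17729:
  35–54: (3437/17729)²·(1−248/3437)·15.47/248 = 0.0021752251
  65+: (2604/17729)²·(1−121/2604)·27.6/121 = 0.0046921613
  18–34: (11688/17729)²·(1−2076/11688)·12.3/2076 = 0.0021176942
  → Var(ȳ_str) = 0.0089850806.
Var(ȳ_srs) = (1 − 2445/17729)·31.18/2445 = 0.010993856.
deff = 0.0089850806 / 0.010993856 = 0.8173.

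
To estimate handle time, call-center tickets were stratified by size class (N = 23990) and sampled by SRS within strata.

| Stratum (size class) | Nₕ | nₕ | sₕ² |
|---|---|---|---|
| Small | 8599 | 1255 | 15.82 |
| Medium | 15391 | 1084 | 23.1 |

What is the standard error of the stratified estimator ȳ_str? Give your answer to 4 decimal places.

Var(ȳ_str) = Σₕ Wₕ²(1 − fₕ)sₕ²/nₕ with Wₕ = Nₕ/N, N = 23990.
Small: Wₕ = 0.35844102; term = 0.35844102²·(1 − 0.14594720)·15.82/1255 = 0.0013831933.
Medium: Wₕ = 0.64155898; term = 0.64155898²·(1 − 0.07043077)·23.1/1084 = 0.0081533787.
Sum = 0.009536572.
SE = √(0.009536572) = 0.0977.

0.0977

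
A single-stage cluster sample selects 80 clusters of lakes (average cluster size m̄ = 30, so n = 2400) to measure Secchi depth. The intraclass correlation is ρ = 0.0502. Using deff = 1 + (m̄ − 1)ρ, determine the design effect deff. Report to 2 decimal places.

2.46

deff = 1 + (30 − 1)·0.0502 = 1 + 1.4558 = 2.4558.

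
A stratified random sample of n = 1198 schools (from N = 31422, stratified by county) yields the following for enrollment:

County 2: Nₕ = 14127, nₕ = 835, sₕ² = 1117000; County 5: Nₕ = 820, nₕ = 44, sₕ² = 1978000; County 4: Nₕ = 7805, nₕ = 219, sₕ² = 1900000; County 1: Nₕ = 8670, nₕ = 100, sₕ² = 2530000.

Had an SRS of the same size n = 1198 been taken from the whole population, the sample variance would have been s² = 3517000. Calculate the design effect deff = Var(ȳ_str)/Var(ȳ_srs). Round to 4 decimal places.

0.9588

Var(ȳ_str) = Σ Wₕ²(1−fₕ)sₕ²/nₕ with Wₕ = Nₕ/31422:
  County 2: (14127/31422)²·(1−835/14127)·1117000/835 = 254.41302
  County 5: (820/31422)²·(1−44/820)·1978000/44 = 28.972204
  County 4: (7805/31422)²·(1−219/7805)·1900000/219 = 520.26856
  County 1: (8670/31422)²·(1−100/8670)·2530000/100 = 1903.938
  → Var(ȳ_str) = 2707.5918.
Var(ȳ_srs) = (1 − 1198/31422)·3517000/1198 = 2823.7983.
deff = 2707.5918 / 2823.7983 = 0.9588.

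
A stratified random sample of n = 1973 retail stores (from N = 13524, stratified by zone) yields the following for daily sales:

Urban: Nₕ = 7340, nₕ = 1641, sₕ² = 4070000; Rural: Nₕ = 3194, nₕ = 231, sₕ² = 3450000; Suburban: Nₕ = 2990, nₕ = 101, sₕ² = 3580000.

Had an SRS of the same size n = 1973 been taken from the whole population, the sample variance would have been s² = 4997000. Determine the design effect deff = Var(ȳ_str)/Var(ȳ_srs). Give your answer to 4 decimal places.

1.3933

Var(ȳ_str) = Σ Wₕ²(1−fₕ)sₕ²/nₕ with Wₕ = Nₕ/13524:
  Urban: (7340/13524)²·(1−1641/7340)·4070000/1641 = 567.2444
  Rural: (3194/13524)²·(1−231/3194)·3450000/231 = 772.79331
  Suburban: (2990/13524)²·(1−101/2990)·3580000/101 = 1674.0563
  → Var(ȳ_str) = 3014.094.
Var(ȳ_srs) = (1 − 1973/13524)·4997000/1973 = 2163.2001.
deff = 3014.094 / 2163.2001 = 1.3933.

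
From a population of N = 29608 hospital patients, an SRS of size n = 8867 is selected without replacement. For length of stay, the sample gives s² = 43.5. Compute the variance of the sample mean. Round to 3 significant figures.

Under SRS without replacement, Var(ȳ) = (1 − f)·s²/n with f = n/N = 8867/29608 = 0.29947987.
Var(ȳ) = (1 − 0.29947987)·43.5/8867 = 0.70052013·0.0049058306 = 0.0034366331.

0.00344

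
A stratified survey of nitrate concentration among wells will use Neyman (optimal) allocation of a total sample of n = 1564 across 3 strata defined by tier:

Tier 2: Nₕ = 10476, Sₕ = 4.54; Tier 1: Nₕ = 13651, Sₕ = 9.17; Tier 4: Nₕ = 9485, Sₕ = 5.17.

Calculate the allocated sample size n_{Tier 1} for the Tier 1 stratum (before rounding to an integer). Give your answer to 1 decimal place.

Neyman allocation: nₕ = n·NₕSₕ / Σⱼ NⱼSⱼ.
Σ NⱼSⱼ = 10476·4.54 + 13651·9.17 + 9485·5.17 = 221778.16.
n_{Tier 1} = 1564·13651·9.17 / 221778.16 = 882.8.

882.8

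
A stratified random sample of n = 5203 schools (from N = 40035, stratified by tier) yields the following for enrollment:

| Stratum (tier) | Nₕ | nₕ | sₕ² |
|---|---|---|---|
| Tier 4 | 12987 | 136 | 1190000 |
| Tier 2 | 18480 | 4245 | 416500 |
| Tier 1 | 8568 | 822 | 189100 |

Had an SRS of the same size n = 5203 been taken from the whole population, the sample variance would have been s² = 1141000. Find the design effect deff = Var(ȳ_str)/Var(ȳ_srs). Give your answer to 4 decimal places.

4.9097

Var(ȳ_str) = Σ Wₕ²(1−fₕ)sₕ²/nₕ with Wₕ = Nₕ/40035:
  Tier 4: (12987/40035)²·(1−136/12987)·1190000/136 = 911.117
  Tier 2: (18480/40035)²·(1−4245/18480)·416500/4245 = 16.103382
  Tier 1: (8568/40035)²·(1−822/8568)·189100/822 = 9.5257021
  → Var(ȳ_str) = 936.74608.
Var(ȳ_srs) = (1 − 5203/40035)·1141000/5203 = 190.7965.
deff = 936.74608 / 190.7965 = 4.9097.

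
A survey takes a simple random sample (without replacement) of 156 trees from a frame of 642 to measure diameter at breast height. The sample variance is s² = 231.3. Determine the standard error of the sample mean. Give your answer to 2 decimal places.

1.06

Under SRS without replacement, Var(ȳ) = (1 − f)·s²/n with f = n/N = 156/642 = 0.24299065.
Var(ȳ) = (1 − 0.24299065)·231.3/156 = 0.75700935·1.4826923 = 1.1224119.
SE(ȳ) = √(1.1224119) = 1.06.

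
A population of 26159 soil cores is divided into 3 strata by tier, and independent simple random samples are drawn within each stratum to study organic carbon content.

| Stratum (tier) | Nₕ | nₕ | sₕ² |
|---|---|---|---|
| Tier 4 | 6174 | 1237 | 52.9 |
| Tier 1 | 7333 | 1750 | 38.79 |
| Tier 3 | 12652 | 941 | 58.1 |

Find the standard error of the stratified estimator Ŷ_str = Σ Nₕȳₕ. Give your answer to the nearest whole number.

Var(Ŷ_str) = Σₕ Nₕ²(1 − fₕ)sₕ²/nₕ.
Tier 4: 6174²·(1 − 1237/6174)·52.9/1237 = 1.3035141 × 10^6.
Tier 1: 7333²·(1 − 1750/7333)·38.79/1750 = 907467.42.
Tier 3: 12652²·(1 − 941/12652)·58.1/941 = 9.1482847 × 10^6.
Sum = 1.1359266 × 10^7.
SE = √(1.1359266 × 10^7) = 3370.

3370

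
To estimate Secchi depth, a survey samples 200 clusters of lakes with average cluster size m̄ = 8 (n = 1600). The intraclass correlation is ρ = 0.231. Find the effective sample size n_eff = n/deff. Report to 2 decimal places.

deff = 1 + (8 − 1)·0.231 = 1 + 1.617 = 2.617.
n_eff = 1600 / 2.617 = 611.39.

611.39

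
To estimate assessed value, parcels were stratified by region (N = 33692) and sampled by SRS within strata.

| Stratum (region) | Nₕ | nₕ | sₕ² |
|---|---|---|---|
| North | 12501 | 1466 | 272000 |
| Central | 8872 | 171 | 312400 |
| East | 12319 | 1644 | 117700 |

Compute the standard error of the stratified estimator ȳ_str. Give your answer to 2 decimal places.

12.45

Var(ȳ_str) = Σₕ Wₕ²(1 − fₕ)sₕ²/nₕ with Wₕ = Nₕ/N, N = 33692.
North: Wₕ = 0.37103764; term = 0.37103764²·(1 − 0.11727062)·272000/1466 = 22.547502.
Central: Wₕ = 0.26332661; term = 0.26332661²·(1 − 0.01927412)·312400/171 = 124.23731.
East: Wₕ = 0.36563576; term = 0.36563576²·(1 − 0.13345239)·117700/1644 = 8.2940071.
Sum = 155.07882.
SE = √(155.07882) = 12.45.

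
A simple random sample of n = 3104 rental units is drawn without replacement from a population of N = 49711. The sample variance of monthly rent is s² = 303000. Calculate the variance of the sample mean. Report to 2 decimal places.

91.52

Under SRS without replacement, Var(ȳ) = (1 − f)·s²/n with f = n/N = 3104/49711 = 0.06244091.
Var(ȳ) = (1 − 0.06244091)·303000/3104 = 0.93755909·97.615979 = 91.520749.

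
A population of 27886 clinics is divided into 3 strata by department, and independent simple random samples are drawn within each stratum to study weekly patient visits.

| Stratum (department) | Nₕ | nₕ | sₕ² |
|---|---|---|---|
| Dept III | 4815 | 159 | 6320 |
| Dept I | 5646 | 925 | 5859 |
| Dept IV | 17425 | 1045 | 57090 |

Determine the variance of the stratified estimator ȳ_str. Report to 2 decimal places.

21.42

Var(ȳ_str) = Σₕ Wₕ²(1 − fₕ)sₕ²/nₕ with Wₕ = Nₕ/N, N = 27886.
Dept III: Wₕ = 0.17266729; term = 0.17266729²·(1 − 0.03302181)·6320/159 = 1.1459265.
Dept I: Wₕ = 0.20246719; term = 0.20246719²·(1 − 0.16383280)·5859/925 = 0.21711218.
Dept IV: Wₕ = 0.62486552; term = 0.62486552²·(1 − 0.05997131)·57090/1045 = 20.052014.
Sum = 21.415053.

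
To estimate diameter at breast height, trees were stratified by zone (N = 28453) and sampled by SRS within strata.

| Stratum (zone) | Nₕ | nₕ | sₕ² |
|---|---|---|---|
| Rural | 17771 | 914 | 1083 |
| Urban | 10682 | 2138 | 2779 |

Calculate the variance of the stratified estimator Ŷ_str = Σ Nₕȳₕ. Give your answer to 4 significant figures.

Var(Ŷ_str) = Σₕ Nₕ²(1 − fₕ)sₕ²/nₕ.
Rural: 17771²·(1 − 914/17771)·1083/914 = 3.5495591 × 10^8.
Urban: 10682²·(1 − 2138/10682)·2779/2138 = 1.1863004 × 10^8.
Sum = 4.7358595 × 10^8.

4.736 × 10^8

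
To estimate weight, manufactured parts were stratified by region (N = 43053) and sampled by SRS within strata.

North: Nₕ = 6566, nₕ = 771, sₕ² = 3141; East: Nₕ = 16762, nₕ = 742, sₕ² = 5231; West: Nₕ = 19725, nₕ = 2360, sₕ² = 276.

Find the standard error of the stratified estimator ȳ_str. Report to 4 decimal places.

Var(ȳ_str) = Σₕ Wₕ²(1 − fₕ)sₕ²/nₕ with Wₕ = Nₕ/N, N = 43053.
North: Wₕ = 0.15250970; term = 0.15250970²·(1 − 0.11742309)·3141/771 = 0.083629796.
East: Wₕ = 0.38933408; term = 0.38933408²·(1 − 0.04426679)·5231/742 = 1.0213211.
West: Wₕ = 0.45815623; term = 0.45815623²·(1 − 0.11964512)·276/2360 = 0.021611357.
Sum = 1.1265623.
SE = √(1.1265623) = 1.0614.

1.0614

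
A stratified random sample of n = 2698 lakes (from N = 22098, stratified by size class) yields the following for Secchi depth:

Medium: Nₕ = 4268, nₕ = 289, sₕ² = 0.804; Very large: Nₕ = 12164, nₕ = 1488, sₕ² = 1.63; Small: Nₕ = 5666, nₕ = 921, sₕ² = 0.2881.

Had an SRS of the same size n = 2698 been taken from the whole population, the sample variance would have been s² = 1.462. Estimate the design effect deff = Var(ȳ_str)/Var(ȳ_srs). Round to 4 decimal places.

Var(ȳ_str) = Σ Wₕ²(1−fₕ)sₕ²/nₕ with Wₕ = Nₕ/22098:
  Medium: (4268/22098)²·(1−289/4268)·0.804/289 = 9.6749921 × 10^-5
  Very large: (12164/22098)²·(1−1488/12164)·1.63/1488 = 2.9131558 × 10^-4
  Small: (5666/22098)²·(1−921/5666)·0.2881/921 = 1.7222273 × 10^-5
  → Var(ȳ_str) = 4.0528777 × 10^-4.
Var(ȳ_srs) = (1 − 2698/22098)·1.462/2698 = 4.7572304 × 10^-4.
deff = (4.0528777 × 10^-4) / (4.7572304 × 10^-4) = 0.8519.

0.8519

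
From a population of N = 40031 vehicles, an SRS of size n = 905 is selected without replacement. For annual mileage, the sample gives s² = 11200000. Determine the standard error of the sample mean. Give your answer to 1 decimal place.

Under SRS without replacement, Var(ȳ) = (1 − f)·s²/n with f = n/N = 905/40031 = 0.02260748.
Var(ȳ) = (1 − 0.02260748)·11200000/905 = 0.97739252·12375.691 = 12095.907.
SE(ȳ) = √(12095.907) = 110.0.

110.0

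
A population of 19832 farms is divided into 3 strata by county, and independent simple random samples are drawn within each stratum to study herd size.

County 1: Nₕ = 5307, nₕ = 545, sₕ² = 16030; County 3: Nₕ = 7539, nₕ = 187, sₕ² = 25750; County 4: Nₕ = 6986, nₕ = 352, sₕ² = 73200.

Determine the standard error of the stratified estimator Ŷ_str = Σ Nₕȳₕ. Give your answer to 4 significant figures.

134200

Var(Ŷ_str) = Σₕ Nₕ²(1 − fₕ)sₕ²/nₕ.
County 1: 5307²·(1 − 545/5307)·16030/545 = 7.4331945 × 10^8.
County 3: 7539²·(1 − 187/7539)·25750/187 = 7.6322901 × 10^9.
County 4: 6986²·(1 − 352/6986)·73200/352 = 9.6376792 × 10^9.
Sum = 1.8013289 × 10^10.
SE = √(1.8013289 × 10^10) = 134200.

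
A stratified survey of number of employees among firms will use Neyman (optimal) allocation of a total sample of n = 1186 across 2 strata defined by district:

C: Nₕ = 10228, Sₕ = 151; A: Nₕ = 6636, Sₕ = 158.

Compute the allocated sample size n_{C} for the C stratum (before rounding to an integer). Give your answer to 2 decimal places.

Neyman allocation: nₕ = n·NₕSₕ / Σⱼ NⱼSⱼ.
Σ NⱼSⱼ = 10228·151 + 6636·158 = 2.592916 × 10^6.
n_{C} = 1186·10228·151 / (2.592916 × 10^6) = 706.42.

706.42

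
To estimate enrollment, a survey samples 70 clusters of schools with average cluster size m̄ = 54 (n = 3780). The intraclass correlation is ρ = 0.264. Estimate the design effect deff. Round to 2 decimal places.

deff = 1 + (54 − 1)·0.264 = 1 + 13.992 = 14.992.

14.99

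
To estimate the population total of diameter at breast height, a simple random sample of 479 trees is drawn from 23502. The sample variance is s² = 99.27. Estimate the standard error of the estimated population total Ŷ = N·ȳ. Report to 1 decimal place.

Var(Ŷ) = N²·Var(ȳ) = N²·(1 − n/N)·s²/n.
f = 479/23502 = 0.02038124; Var(ȳ) = 0.97961876·99.27/479 = 0.20302036.
Var(Ŷ) = 23502² · 0.20302036 = 1.1213708 × 10^8.
SE(Ŷ) = √(1.1213708 × 10^8) = 10589.5.

10589.5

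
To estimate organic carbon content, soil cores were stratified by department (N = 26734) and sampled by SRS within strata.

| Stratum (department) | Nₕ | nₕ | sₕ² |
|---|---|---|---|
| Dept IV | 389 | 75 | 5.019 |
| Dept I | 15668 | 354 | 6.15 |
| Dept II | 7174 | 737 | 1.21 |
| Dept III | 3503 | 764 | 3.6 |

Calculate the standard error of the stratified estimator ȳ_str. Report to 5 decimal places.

Var(ȳ_str) = Σₕ Wₕ²(1 − fₕ)sₕ²/nₕ with Wₕ = Nₕ/N, N = 26734.
Dept IV: Wₕ = 0.01455076; term = 0.01455076²·(1 − 0.19280206)·5.019/75 = 1.1436873 × 10^-5.
Dept I: Wₕ = 0.58607017; term = 0.58607017²·(1 − 0.02259382)·6.15/354 = 0.0058323848.
Dept II: Wₕ = 0.26834742; term = 0.26834742²·(1 − 0.10273209)·1.21/737 = 1.0608033 × 10^-4.
Dept III: Wₕ = 0.13103165; term = 0.13103165²·(1 − 0.21809877)·3.6/764 = 6.3257704 × 10^-5.
Sum = 0.0060131597.
SE = √(0.0060131597) = 0.07754.

0.07754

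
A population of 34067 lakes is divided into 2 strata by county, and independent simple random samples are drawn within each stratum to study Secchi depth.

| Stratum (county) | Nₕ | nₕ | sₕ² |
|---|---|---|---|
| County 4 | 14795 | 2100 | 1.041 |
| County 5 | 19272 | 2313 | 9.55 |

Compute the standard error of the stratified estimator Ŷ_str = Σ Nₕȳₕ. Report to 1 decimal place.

Var(Ŷ_str) = Σₕ Nₕ²(1 − fₕ)sₕ²/nₕ.
County 4: 14795²·(1 − 2100/14795)·1.041/2100 = 93106.309.
County 5: 19272²·(1 − 2313/19272)·9.55/2313 = 1.3494437 × 10^6.
Sum = 1.44255 × 10^6.
SE = √(1.44255 × 10^6) = 1201.1.

1201.1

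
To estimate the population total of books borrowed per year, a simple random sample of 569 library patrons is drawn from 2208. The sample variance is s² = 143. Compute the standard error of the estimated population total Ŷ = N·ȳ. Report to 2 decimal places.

953.68

Var(Ŷ) = N²·Var(ȳ) = N²·(1 − n/N)·s²/n.
f = 569/2208 = 0.25769928; Var(ȳ) = 0.74230072·143/569 = 0.18655361.
Var(Ŷ) = 2208² · 0.18655361 = 909498.1.
SE(Ŷ) = √(909498.1) = 953.68.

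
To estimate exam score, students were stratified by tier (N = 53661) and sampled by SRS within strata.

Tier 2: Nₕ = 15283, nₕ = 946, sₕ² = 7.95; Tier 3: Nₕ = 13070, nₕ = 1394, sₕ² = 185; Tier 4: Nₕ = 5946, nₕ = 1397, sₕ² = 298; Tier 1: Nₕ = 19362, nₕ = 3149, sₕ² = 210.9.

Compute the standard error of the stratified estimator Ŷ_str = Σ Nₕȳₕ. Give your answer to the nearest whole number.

Var(Ŷ_str) = Σₕ Nₕ²(1 − fₕ)sₕ²/nₕ.
Tier 2: 15283²·(1 − 946/15283)·7.95/946 = 1.8413777 × 10^6.
Tier 3: 13070²·(1 − 1394/13070)·185/1394 = 2.0252499 × 10^7.
Tier 4: 5946²·(1 − 1397/5946)·298/1397 = 5.7697992 × 10^6.
Tier 1: 19362²·(1 − 3149/19362)·210.9/3149 = 2.1024105 × 10^7.
Sum = 4.8887781 × 10^7.
SE = √(4.8887781 × 10^7) = 6992.

6992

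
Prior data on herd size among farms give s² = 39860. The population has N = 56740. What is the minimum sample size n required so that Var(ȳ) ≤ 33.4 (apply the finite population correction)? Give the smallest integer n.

1169

Without fpc, n₀ = s²/D = 39860/33.4 = 1193.4132.
With fpc, (1 − n/N)·s²/n ≤ D requires n ≥ n₀/(1 + n₀/N) = 1193.4132/(1 + 1193.4132/56740) = 1168.8292.
Rounding up, n = 1169.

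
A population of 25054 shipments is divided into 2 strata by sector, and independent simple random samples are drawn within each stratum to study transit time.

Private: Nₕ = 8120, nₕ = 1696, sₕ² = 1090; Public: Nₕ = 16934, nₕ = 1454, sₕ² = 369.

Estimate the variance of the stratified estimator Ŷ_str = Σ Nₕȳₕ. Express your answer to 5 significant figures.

1.0005 × 10^8

Var(Ŷ_str) = Σₕ Nₕ²(1 − fₕ)sₕ²/nₕ.
Private: 8120²·(1 − 1696/8120)·1090/1696 = 3.3524492 × 10^7.
Public: 16934²·(1 − 1454/16934)·369/1454 = 6.6526162 × 10^7.
Sum = 1.0005065 × 10^8.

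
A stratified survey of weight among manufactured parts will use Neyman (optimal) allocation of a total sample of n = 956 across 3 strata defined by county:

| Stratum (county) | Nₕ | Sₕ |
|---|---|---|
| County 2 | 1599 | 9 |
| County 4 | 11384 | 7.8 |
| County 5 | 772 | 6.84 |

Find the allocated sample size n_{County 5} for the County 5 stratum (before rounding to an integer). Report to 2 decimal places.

Neyman allocation: nₕ = n·NₕSₕ / Σⱼ NⱼSⱼ.
Σ NⱼSⱼ = 1599·9 + 11384·7.8 + 772·6.84 = 108466.68.
n_{County 5} = 956·772·6.84 / 108466.68 = 46.54.

46.54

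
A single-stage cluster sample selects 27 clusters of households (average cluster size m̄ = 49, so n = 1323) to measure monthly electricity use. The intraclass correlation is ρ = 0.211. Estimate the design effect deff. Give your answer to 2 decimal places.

11.13

deff = 1 + (49 − 1)·0.211 = 1 + 10.128 = 11.128.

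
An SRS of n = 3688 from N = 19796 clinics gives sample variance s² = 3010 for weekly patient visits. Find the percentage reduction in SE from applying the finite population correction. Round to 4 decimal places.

9.7947

f = n/N = 3688/19796 = 0.18630026.
SE_no-fpc = √(s²/n) = 0.90341603; SE_fpc = √((1−f)s²/n) = 0.8149292.
Ratio = √(1−f) = 0.90205307. Reduction = 100·(1 − 0.90205307) = 9.7947%.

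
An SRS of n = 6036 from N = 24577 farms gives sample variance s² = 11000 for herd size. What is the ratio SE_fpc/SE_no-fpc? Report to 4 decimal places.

f = n/N = 6036/24577 = 0.24559548.
SE_no-fpc = √(s²/n) = 1.3499626; SE_fpc = √((1−f)s²/n) = 1.1725297.
Ratio = √(1−f) = 0.86856463.

0.8686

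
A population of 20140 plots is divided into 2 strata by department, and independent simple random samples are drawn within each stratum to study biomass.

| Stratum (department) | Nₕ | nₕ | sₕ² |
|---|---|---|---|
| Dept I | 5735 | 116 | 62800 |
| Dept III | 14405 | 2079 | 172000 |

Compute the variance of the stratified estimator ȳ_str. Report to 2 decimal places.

Var(ȳ_str) = Σₕ Wₕ²(1 − fₕ)sₕ²/nₕ with Wₕ = Nₕ/N, N = 20140.
Dept I: Wₕ = 0.28475670; term = 0.28475670²·(1 − 0.02022668)·62800/116 = 43.010568.
Dept III: Wₕ = 0.71524330; term = 0.71524330²·(1 − 0.14432489)·172000/2079 = 36.215164.
Sum = 79.225732.

79.23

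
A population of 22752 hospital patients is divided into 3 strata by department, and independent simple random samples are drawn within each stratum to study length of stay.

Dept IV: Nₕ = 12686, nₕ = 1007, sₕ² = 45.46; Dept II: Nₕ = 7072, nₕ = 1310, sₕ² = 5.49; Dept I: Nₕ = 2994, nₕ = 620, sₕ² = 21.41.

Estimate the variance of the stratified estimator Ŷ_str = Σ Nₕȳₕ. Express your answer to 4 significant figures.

7.105 × 10^6

Var(Ŷ_str) = Σₕ Nₕ²(1 − fₕ)sₕ²/nₕ.
Dept IV: 12686²·(1 − 1007/12686)·45.46/1007 = 6.6885246 × 10^6.
Dept II: 7072²·(1 − 1310/7072)·5.49/1310 = 170771.96.
Dept I: 2994²·(1 − 620/2994)·21.41/620 = 245446.86.
Sum = 7.1047434 × 10^6.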